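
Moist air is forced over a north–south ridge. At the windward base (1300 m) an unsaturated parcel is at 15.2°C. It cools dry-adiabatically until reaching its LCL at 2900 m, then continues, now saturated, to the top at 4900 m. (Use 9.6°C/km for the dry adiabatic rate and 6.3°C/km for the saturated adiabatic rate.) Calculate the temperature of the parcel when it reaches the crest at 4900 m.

1300–2900 m, dry: Δz = 1.6 km ⇒ ΔT = -15.36°C; T = -0.16°C
2900–4900 m, saturated: Δz = 2 km ⇒ ΔT = -12.6°C; T = -12.76°C

-12.76°C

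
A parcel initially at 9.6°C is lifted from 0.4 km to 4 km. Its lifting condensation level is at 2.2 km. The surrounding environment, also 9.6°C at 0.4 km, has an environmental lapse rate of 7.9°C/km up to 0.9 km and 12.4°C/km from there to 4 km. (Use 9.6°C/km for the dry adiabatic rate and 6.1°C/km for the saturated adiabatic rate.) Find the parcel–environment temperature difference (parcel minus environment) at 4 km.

+14.13°C (parcel warmer than environment)

Parcel:
  From 400 m to 2200 m (dry): cools by 9.6 × 1.8 = 17.28°C, giving -7.68°C.
  From 2200 m to 4000 m (saturated): cools by 6.1 × 1.8 = 10.98°C, giving -18.66°C.
Environment:
  From 400 m to 900 m (environment, lower layer): cools by 7.9 × 0.5 = 3.95°C, giving 5.65°C.
  From 900 m to 4000 m (environment, upper layer): cools by 12.4 × 3.1 = 38.44°C, giving -32.79°C.
T_parcel − T_env = -18.66 − (-32.79) = +14.13°C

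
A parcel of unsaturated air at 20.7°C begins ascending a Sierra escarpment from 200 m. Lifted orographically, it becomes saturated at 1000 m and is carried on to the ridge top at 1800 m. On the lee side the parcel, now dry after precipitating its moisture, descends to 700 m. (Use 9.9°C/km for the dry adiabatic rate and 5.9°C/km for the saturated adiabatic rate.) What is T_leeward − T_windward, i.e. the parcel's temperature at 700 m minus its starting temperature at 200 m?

-1.75°C

Dry to 1000 m: -9.9 × 0.8 km = -7.92°C, so T = 12.78°C.
Saturated to 1800 m: -5.9 × 0.8 km = -4.72°C, so T = 8.06°C.
Dry descent to 700 m: +9.9 × 1.1 km = +10.89°C, so T = 18.95°C.
Net change vs windward start: 18.95 − 20.7 = -1.75°C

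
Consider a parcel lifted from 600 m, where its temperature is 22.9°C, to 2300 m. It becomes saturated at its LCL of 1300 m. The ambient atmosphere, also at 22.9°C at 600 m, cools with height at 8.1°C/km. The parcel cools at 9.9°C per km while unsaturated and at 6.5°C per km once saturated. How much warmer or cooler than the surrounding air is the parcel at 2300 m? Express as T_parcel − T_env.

Parcel:
  600–1300 m, dry: Δz = 0.7 km ⇒ ΔT = -6.93°C; T = 15.97°C
  1300–2300 m, saturated: Δz = 1 km ⇒ ΔT = -6.5°C; T = 9.47°C
Environment:
  600–2300 m, environment: Δz = 1.7 km ⇒ ΔT = -13.77°C; T = 9.13°C
T_parcel − T_env = 9.47 − 9.13 = +0.34°C

+0.34°C (parcel warmer than environment)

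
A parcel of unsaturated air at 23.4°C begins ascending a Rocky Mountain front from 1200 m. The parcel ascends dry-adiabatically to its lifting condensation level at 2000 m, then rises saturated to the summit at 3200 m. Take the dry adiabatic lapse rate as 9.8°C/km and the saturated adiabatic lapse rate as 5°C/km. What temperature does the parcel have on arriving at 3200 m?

From 1200 m to 2000 m (dry): cools by 9.8 × 0.8 = 7.84°C, giving 15.56°C.
From 2000 m to 3200 m (saturated): cools by 5 × 1.2 = 6°C, giving 9.56°C.

9.56°C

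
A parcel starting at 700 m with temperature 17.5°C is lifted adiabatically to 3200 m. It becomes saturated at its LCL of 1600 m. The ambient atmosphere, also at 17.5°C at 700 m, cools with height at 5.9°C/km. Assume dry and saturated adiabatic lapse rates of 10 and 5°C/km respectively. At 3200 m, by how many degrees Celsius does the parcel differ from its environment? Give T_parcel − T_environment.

Parcel:
  700 → 1600 m (dry, 10°C/km): ΔT = -10 × 0.9 = -9°C → T = 8.5°C
  1600 → 3200 m (saturated, 5°C/km): ΔT = -5 × 1.6 = -8°C → T = 0.5°C
Environment:
  700 → 3200 m (environment, 5.9°C/km): ΔT = -5.9 × 2.5 = -14.75°C → T = 2.75°C
T_parcel − T_env = 0.5 − 2.75 = -2.25°C

-2.25°C (parcel cooler than environment)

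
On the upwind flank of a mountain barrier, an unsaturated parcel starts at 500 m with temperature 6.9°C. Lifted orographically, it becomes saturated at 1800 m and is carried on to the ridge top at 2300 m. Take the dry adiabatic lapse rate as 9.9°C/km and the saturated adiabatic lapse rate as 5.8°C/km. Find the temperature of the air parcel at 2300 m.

500–1800 m, dry: Δz = 1.3 km ⇒ ΔT = -12.87°C; T = -5.97°C
1800–2300 m, saturated: Δz = 0.5 km ⇒ ΔT = -2.9°C; T = -8.87°C

-8.87°C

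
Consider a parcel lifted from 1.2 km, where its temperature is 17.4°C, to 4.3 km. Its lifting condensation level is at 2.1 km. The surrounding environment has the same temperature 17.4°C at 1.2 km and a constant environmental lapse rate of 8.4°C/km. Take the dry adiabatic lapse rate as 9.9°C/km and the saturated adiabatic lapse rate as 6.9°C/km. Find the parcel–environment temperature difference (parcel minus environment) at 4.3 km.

+1.95°C (parcel warmer than environment)

Parcel:
  1200 → 2100 m (dry, 9.9°C/km): ΔT = -9.9 × 0.9 = -8.91°C → T = 8.49°C
  2100 → 4300 m (saturated, 6.9°C/km): ΔT = -6.9 × 2.2 = -15.18°C → T = -6.69°C
Environment:
  1200 → 4300 m (environment, 8.4°C/km): ΔT = -8.4 × 3.1 = -26.04°C → T = -8.64°C
T_parcel − T_env = -6.69 − (-8.64) = +1.95°C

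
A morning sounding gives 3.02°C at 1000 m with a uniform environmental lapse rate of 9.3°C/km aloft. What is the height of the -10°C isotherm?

2400 m

Height above start = (3.02 − (-10)) / 9.3 = 1.4 km
Altitude = 1000 m + 1400 m = 2400 m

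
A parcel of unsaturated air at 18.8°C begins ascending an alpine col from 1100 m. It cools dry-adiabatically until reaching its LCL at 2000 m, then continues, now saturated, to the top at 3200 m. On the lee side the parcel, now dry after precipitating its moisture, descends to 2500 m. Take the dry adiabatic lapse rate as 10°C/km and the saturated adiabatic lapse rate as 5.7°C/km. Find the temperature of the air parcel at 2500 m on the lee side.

9.96°C

Dry to 2000 m: -10 × 0.9 km = -9°C, so T = 9.8°C.
Saturated to 3200 m: -5.7 × 1.2 km = -6.84°C, so T = 2.96°C.
Dry descent to 2500 m: +10 × 0.7 km = +7°C, so T = 9.96°C.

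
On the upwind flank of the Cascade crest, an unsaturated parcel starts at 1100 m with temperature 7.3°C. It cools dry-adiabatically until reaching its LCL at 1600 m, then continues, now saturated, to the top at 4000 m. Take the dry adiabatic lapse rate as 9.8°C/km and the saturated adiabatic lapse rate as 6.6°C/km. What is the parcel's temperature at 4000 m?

-13.44°C

1100–1600 m, dry: Δz = 0.5 km ⇒ ΔT = -4.9°C; T = 2.4°C
1600–4000 m, saturated: Δz = 2.4 km ⇒ ΔT = -15.84°C; T = -13.44°C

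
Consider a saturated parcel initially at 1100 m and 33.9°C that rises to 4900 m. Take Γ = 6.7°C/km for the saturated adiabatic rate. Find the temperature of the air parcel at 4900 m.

Saturated adiabatic to 4900 m: -6.7 × 3.8 km = -25.46°C, so T = 8.44°C.

8.44°C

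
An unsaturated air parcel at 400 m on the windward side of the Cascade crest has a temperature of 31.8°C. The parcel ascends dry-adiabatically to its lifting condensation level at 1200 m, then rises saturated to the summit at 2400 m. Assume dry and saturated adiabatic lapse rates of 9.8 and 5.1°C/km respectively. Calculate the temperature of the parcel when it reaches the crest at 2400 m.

17.84°C

Dry to 1200 m: -9.8 × 0.8 km = -7.84°C, so T = 23.96°C.
Saturated to 2400 m: -5.1 × 1.2 km = -6.12°C, so T = 17.84°C.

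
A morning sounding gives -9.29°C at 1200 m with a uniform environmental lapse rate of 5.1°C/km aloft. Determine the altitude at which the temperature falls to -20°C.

Height above start = (-9.29 − (-20)) / 5.1 = 2.1 km
Altitude = 1200 m + 2100 m = 3300 m

3300 m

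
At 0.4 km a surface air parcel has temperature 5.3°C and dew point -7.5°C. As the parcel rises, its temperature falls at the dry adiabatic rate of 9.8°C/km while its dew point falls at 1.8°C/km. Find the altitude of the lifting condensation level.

T and T_d converge at 9.8 − 1.8 = 8°C per km
Height above start = (5.3 − (-7.5)) / 8 = 1.6 km
LCL altitude = 400 m + 1600 m = 2000 m

2 km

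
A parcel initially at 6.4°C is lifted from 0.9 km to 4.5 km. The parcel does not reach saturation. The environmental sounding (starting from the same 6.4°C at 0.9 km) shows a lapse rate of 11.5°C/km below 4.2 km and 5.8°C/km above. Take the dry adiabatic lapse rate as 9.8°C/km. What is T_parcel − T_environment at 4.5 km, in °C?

Parcel:
  900 → 4500 m (dry, 9.8°C/km): ΔT = -9.8 × 3.6 = -35.28°C → T = -28.88°C
Environment:
  900 → 4200 m (environment, lower layer, 11.5°C/km): ΔT = -11.5 × 3.3 = -37.95°C → T = -31.55°C
  4200 → 4500 m (environment, upper layer, 5.8°C/km): ΔT = -5.8 × 0.3 = -1.74°C → T = -33.29°C
T_parcel − T_env = -28.88 − (-33.29) = +4.41°C

+4.41°C (parcel warmer than environment)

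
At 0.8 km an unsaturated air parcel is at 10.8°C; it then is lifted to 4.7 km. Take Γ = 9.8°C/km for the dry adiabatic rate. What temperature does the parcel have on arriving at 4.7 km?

From 800 m to 4700 m (dry adiabatic): cools by 9.8 × 3.9 = 38.22°C, giving -27.42°C.

-27.42°C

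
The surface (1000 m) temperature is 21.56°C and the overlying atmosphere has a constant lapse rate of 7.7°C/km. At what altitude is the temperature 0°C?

3800 m

Height above start = (21.56 − 0) / 7.7 = 2.8 km
Altitude = 1000 m + 2800 m = 3800 m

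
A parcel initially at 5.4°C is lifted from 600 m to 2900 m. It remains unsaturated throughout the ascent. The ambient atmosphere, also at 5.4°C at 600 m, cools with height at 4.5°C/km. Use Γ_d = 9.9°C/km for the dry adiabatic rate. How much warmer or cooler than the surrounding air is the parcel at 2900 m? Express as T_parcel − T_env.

Parcel:
  600–2900 m, dry: Δz = 2.3 km ⇒ ΔT = -22.77°C; T = -17.37°C
Environment:
  600–2900 m, environment: Δz = 2.3 km ⇒ ΔT = -10.35°C; T = -4.95°C
T_parcel − T_env = -17.37 − (-4.95) = -12.42°C

-12.42°C (parcel cooler than environment)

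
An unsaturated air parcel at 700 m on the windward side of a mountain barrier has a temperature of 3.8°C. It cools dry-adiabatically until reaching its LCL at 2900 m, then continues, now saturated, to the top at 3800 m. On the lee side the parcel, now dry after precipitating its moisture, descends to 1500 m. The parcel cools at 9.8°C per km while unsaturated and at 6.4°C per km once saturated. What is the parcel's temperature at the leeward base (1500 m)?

-0.98°C

700 → 2900 m (dry, 9.8°C/km): ΔT = -9.8 × 2.2 = -21.56°C → T = -17.76°C
2900 → 3800 m (saturated, 6.4°C/km): ΔT = -6.4 × 0.9 = -5.76°C → T = -23.52°C
3800 → 1500 m (dry descent, 9.8°C/km): ΔT = +9.8 × 2.3 = +22.54°C → T = -0.98°C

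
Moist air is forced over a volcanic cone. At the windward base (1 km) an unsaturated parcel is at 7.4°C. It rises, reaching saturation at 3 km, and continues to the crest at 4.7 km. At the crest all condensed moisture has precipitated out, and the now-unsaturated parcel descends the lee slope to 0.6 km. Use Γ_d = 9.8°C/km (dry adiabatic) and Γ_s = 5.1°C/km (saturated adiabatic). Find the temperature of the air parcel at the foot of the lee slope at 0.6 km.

19.31°C

1000 → 3000 m (dry, 9.8°C/km): ΔT = -9.8 × 2 = -19.6°C → T = -12.2°C
3000 → 4700 m (saturated, 5.1°C/km): ΔT = -5.1 × 1.7 = -8.67°C → T = -20.87°C
4700 → 600 m (dry descent, 9.8°C/km): ΔT = +9.8 × 4.1 = +40.18°C → T = 19.31°C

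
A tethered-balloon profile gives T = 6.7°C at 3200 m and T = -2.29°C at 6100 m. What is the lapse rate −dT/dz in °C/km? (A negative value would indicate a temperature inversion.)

3.1°C/km

Γ = −ΔT/Δz = (6.7 − (-2.29)) / (6100 − 3200) m
  = 8.99°C / 2.9 km = 3.1°C/km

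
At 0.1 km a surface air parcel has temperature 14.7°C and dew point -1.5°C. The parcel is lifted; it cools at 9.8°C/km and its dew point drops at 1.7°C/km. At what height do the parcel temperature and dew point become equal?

2.1 km

T and T_d converge at 9.8 − 1.7 = 8.1°C per km
Height above start = (14.7 − (-1.5)) / 8.1 = 2 km
LCL altitude = 100 m + 2000 m = 2100 m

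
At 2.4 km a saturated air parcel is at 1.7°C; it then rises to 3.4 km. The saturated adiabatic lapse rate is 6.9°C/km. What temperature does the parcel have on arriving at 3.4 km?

-5.2°C

2400–3400 m, saturated adiabatic: Δz = 1 km ⇒ ΔT = -6.9°C; T = -5.2°C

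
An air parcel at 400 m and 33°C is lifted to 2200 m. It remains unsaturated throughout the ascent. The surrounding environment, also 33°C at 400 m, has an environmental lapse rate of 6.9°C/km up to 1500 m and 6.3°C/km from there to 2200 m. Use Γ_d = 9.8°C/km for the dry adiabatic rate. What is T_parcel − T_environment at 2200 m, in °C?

-5.64°C (parcel cooler than environment)

Parcel:
  400 → 2200 m (dry, 9.8°C/km): ΔT = -9.8 × 1.8 = -17.64°C → T = 15.36°C
Environment:
  400 → 1500 m (environment, lower layer, 6.9°C/km): ΔT = -6.9 × 1.1 = -7.59°C → T = 25.41°C
  1500 → 2200 m (environment, upper layer, 6.3°C/km): ΔT = -6.3 × 0.7 = -4.41°C → T = 21°C
T_parcel − T_env = 15.36 − 21 = -5.64°C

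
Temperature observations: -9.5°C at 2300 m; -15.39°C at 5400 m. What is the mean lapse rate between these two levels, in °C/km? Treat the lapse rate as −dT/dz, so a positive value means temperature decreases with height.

Γ = −ΔT/Δz = (-9.5 − (-15.39)) / (5400 − 2300) m
  = 5.89°C / 3.1 km = 1.9°C/km

1.9°C/km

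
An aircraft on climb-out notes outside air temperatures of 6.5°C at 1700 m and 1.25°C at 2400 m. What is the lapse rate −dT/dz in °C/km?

Γ = −ΔT/Δz = (6.5 − 1.25) / (2400 − 1700) m
  = 5.25°C / 0.7 km = 7.5°C/km

7.5°C/km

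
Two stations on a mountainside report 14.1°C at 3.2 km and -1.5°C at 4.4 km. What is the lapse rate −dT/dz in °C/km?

Γ = −ΔT/Δz = (14.1 − (-1.5)) / (4400 − 3200) m
  = 15.6°C / 1.2 km = 13°C/km

13°C/km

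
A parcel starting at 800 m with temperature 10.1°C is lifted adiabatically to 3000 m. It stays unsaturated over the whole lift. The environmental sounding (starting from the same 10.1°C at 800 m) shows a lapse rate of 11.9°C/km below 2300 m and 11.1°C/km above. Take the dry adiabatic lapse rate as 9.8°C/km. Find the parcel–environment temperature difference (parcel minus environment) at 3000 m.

+4.06°C (parcel warmer than environment)

Parcel:
  Dry to 3000 m: -9.8 × 2.2 km = -21.56°C, so T = -11.46°C.
Environment:
  Environment, lower layer to 2300 m: -11.9 × 1.5 km = -17.85°C, so T = -7.75°C.
  Environment, upper layer to 3000 m: -11.1 × 0.7 km = -7.77°C, so T = -15.52°C.
T_parcel − T_env = -11.46 − (-15.52) = +4.06°C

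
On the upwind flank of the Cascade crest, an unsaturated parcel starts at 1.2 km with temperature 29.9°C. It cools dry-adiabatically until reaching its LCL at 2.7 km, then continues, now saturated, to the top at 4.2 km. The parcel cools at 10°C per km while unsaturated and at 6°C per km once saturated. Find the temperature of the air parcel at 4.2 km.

Dry to 2700 m: -10 × 1.5 km = -15°C, so T = 14.9°C.
Saturated to 4200 m: -6 × 1.5 km = -9°C, so T = 5.9°C.

5.9°C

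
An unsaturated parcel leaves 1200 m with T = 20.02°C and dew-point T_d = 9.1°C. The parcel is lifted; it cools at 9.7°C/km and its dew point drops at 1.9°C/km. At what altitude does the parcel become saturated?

2600 m

T and T_d converge at 9.7 − 1.9 = 7.8°C per km
Height above start = (20.02 − 9.1) / 7.8 = 1.4 km
LCL altitude = 1200 m + 1400 m = 2600 m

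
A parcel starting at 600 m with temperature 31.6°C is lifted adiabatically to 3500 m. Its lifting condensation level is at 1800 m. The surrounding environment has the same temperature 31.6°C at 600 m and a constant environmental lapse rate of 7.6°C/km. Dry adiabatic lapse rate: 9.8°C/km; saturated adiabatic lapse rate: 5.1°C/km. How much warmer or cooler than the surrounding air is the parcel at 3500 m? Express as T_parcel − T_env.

+1.61°C (parcel warmer than environment)

Parcel:
  Dry to 1800 m: -9.8 × 1.2 km = -11.76°C, so T = 19.84°C.
  Saturated to 3500 m: -5.1 × 1.7 km = -8.67°C, so T = 11.17°C.
Environment:
  Environment to 3500 m: -7.6 × 2.9 km = -22.04°C, so T = 9.56°C.
T_parcel − T_env = 11.17 − 9.56 = +1.61°C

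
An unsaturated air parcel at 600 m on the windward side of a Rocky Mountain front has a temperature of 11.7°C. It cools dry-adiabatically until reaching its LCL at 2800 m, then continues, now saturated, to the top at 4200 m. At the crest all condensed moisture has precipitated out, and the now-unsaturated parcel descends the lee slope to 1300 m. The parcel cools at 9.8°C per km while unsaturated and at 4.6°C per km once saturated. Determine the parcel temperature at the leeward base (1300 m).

12.12°C

600–2800 m, dry: Δz = 2.2 km ⇒ ΔT = -21.56°C; T = -9.86°C
2800–4200 m, saturated: Δz = 1.4 km ⇒ ΔT = -6.44°C; T = -16.3°C
4200–1300 m, dry descent: Δz = 2.9 km ⇒ ΔT = +28.42°C; T = 12.12°C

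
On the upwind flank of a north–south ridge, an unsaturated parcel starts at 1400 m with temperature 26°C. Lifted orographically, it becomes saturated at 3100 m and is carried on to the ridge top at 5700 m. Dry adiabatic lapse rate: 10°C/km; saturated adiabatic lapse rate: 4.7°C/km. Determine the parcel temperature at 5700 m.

1400–3100 m, dry: Δz = 1.7 km ⇒ ΔT = -17°C; T = 9°C
3100–5700 m, saturated: Δz = 2.6 km ⇒ ΔT = -12.22°C; T = -3.22°C

-3.22°C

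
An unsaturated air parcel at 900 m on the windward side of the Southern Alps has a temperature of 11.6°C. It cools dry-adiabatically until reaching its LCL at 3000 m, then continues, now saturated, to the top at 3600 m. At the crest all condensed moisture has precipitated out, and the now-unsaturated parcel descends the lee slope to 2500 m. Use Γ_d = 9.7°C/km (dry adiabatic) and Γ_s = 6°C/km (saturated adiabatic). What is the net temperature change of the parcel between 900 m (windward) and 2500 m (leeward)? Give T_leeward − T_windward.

-13.3°C

900 → 3000 m (dry, 9.7°C/km): ΔT = -9.7 × 2.1 = -20.37°C → T = -8.77°C
3000 → 3600 m (saturated, 6°C/km): ΔT = -6 × 0.6 = -3.6°C → T = -12.37°C
3600 → 2500 m (dry descent, 9.7°C/km): ΔT = +9.7 × 1.1 = +10.67°C → T = -1.7°C
Net change vs windward start: -1.7 − 11.6 = -13.3°C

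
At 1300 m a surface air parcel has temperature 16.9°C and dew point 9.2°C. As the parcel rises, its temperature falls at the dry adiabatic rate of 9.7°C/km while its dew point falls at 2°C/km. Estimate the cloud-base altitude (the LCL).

2300 m

T and T_d converge at 9.7 − 2 = 7.7°C per km
Height above start = (16.9 − 9.2) / 7.7 = 1 km
LCL altitude = 1300 m + 1000 m = 2300 m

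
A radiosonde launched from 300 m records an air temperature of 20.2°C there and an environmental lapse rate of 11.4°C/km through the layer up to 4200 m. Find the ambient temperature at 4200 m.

-24.26°C

300 → 4200 m (environmental, 11.4°C/km): ΔT = -11.4 × 3.9 = -44.46°C → T = -24.26°C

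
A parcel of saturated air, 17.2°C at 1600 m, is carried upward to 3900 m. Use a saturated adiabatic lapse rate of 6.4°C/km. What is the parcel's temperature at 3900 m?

2.48°C

1600 → 3900 m (saturated adiabatic, 6.4°C/km): ΔT = -6.4 × 2.3 = -14.72°C → T = 2.48°C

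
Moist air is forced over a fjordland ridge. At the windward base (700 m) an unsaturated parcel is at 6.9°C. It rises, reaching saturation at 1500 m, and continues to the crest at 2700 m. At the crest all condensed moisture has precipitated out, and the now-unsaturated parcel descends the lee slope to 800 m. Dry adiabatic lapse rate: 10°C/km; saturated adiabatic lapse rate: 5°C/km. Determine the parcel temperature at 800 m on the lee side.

11.9°C

From 700 m to 1500 m (dry): cools by 10 × 0.8 = 8°C, giving -1.1°C.
From 1500 m to 2700 m (saturated): cools by 5 × 1.2 = 6°C, giving -7.1°C.
From 2700 m to 800 m (dry descent): warms by 10 × 1.9 = 19°C, giving 11.9°C.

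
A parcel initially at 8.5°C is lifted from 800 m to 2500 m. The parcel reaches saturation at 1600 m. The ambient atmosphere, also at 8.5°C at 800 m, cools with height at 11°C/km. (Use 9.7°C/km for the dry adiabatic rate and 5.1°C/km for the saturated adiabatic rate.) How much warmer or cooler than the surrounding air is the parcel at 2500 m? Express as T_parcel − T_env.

+6.35°C (parcel warmer than environment)

Parcel:
  From 800 m to 1600 m (dry): cools by 9.7 × 0.8 = 7.76°C, giving 0.74°C.
  From 1600 m to 2500 m (saturated): cools by 5.1 × 0.9 = 4.59°C, giving -3.85°C.
Environment:
  From 800 m to 2500 m (environment): cools by 11 × 1.7 = 18.7°C, giving -10.2°C.
T_parcel − T_env = -3.85 − (-10.2) = +6.35°C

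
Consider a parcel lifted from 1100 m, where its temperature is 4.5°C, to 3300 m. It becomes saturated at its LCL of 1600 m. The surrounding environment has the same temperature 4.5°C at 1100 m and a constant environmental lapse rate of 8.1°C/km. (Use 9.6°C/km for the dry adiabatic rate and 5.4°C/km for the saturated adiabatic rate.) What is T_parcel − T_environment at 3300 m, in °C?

Parcel:
  From 1100 m to 1600 m (dry): cools by 9.6 × 0.5 = 4.8°C, giving -0.3°C.
  From 1600 m to 3300 m (saturated): cools by 5.4 × 1.7 = 9.18°C, giving -9.48°C.
Environment:
  From 1100 m to 3300 m (environment): cools by 8.1 × 2.2 = 17.82°C, giving -13.32°C.
T_parcel − T_env = -9.48 − (-13.32) = +3.84°C

+3.84°C (parcel warmer than environment)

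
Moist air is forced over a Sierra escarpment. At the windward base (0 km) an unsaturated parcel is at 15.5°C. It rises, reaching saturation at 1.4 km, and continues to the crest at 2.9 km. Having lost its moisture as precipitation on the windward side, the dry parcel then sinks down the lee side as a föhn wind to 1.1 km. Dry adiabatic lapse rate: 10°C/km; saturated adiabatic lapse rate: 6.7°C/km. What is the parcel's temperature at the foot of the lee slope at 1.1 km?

9.45°C

0–1400 m, dry: Δz = 1.4 km ⇒ ΔT = -14°C; T = 1.5°C
1400–2900 m, saturated: Δz = 1.5 km ⇒ ΔT = -10.05°C; T = -8.55°C
2900–1100 m, dry descent: Δz = 1.8 km ⇒ ΔT = +18°C; T = 9.45°C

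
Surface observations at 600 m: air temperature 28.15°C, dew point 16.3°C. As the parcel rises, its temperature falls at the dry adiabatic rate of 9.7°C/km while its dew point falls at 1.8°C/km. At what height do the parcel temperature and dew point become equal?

T and T_d converge at 9.7 − 1.8 = 7.9°C per km
Height above start = (28.15 − 16.3) / 7.9 = 1.5 km
LCL altitude = 600 m + 1500 m = 2100 m

2100 m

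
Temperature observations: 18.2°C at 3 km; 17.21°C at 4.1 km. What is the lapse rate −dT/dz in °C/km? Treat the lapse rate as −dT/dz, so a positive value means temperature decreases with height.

Γ = −ΔT/Δz = (18.2 − 17.21) / (4100 − 3000) m
  = 0.99°C / 1.1 km = 0.9°C/km

0.9°C/km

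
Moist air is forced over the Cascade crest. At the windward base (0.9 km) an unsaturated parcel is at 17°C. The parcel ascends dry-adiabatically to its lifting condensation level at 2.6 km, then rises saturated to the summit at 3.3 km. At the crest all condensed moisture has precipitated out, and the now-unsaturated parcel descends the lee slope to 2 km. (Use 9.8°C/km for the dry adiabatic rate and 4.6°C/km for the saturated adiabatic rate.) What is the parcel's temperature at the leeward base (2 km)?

From 900 m to 2600 m (dry): cools by 9.8 × 1.7 = 16.66°C, giving 0.34°C.
From 2600 m to 3300 m (saturated): cools by 4.6 × 0.7 = 3.22°C, giving -2.88°C.
From 3300 m to 2000 m (dry descent): warms by 9.8 × 1.3 = 12.74°C, giving 9.86°C.

9.86°C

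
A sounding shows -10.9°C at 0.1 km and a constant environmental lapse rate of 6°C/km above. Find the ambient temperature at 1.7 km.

-20.5°C

100–1700 m, environmental: Δz = 1.6 km ⇒ ΔT = -9.6°C; T = -20.5°C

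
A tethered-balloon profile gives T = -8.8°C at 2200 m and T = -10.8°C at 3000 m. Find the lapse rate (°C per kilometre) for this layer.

Γ = −ΔT/Δz = (-8.8 − (-10.8)) / (3000 − 2200) m
  = 2°C / 0.8 km = 2.5°C/km

2.5°C/km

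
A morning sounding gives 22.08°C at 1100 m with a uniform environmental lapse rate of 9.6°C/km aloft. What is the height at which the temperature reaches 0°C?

3400 m

Height above start = (22.08 − 0) / 9.6 = 2.3 km
Altitude = 1100 m + 2300 m = 3400 m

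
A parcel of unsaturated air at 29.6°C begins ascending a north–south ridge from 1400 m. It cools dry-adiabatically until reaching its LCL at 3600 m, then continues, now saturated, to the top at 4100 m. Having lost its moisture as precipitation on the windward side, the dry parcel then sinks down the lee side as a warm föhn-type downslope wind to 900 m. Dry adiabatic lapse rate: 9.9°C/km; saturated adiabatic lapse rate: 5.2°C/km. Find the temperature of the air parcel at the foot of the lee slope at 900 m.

36.9°C

Dry to 3600 m: -9.9 × 2.2 km = -21.78°C, so T = 7.82°C.
Saturated to 4100 m: -5.2 × 0.5 km = -2.6°C, so T = 5.22°C.
Dry descent to 900 m: +9.9 × 3.2 km = +31.68°C, so T = 36.9°C.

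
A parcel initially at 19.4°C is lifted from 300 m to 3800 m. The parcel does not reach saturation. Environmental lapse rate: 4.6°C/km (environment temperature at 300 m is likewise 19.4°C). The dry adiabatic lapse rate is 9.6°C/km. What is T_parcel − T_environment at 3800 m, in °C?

Parcel:
  300 → 3800 m (dry, 9.6°C/km): ΔT = -9.6 × 3.5 = -33.6°C → T = -14.2°C
Environment:
  300 → 3800 m (environment, 4.6°C/km): ΔT = -4.6 × 3.5 = -16.1°C → T = 3.3°C
T_parcel − T_env = -14.2 − 3.3 = -17.5°C

-17.5°C (parcel cooler than environment)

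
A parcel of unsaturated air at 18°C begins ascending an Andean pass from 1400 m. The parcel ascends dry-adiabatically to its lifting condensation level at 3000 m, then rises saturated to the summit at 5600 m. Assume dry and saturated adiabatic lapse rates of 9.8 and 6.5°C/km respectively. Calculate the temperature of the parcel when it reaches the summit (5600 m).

Dry to 3000 m: -9.8 × 1.6 km = -15.68°C, so T = 2.32°C.
Saturated to 5600 m: -6.5 × 2.6 km = -16.9°C, so T = -14.58°C.

-14.58°C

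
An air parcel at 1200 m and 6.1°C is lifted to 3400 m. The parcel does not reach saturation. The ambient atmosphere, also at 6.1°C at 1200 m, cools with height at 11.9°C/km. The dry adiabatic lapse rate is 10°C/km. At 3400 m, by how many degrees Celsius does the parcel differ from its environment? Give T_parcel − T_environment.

+4.18°C (parcel warmer than environment)

Parcel:
  Dry to 3400 m: -10 × 2.2 km = -22°C, so T = -15.9°C.
Environment:
  Environment to 3400 m: -11.9 × 2.2 km = -26.18°C, so T = -20.08°C.
T_parcel − T_env = -15.9 − (-20.08) = +4.18°C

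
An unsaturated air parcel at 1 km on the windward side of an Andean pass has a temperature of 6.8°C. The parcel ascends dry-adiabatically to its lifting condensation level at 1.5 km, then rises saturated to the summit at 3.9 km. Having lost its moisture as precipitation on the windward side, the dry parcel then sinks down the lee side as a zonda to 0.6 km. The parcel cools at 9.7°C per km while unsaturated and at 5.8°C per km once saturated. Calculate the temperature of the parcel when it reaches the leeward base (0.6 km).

20.04°C

1000 → 1500 m (dry, 9.7°C/km): ΔT = -9.7 × 0.5 = -4.85°C → T = 1.95°C
1500 → 3900 m (saturated, 5.8°C/km): ΔT = -5.8 × 2.4 = -13.92°C → T = -11.97°C
3900 → 600 m (dry descent, 9.7°C/km): ΔT = +9.7 × 3.3 = +32.01°C → T = 20.04°C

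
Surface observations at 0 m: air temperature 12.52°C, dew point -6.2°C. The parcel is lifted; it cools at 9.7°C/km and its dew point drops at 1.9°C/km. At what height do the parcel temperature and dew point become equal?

T and T_d converge at 9.7 − 1.9 = 7.8°C per km
Height above start = (12.52 − (-6.2)) / 7.8 = 2.4 km
LCL altitude = 0 m + 2400 m = 2400 m

2400 m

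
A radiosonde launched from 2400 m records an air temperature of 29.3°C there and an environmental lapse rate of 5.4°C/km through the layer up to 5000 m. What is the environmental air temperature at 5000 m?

15.26°C

2400–5000 m, environmental: Δz = 2.6 km ⇒ ΔT = -14.04°C; T = 15.26°C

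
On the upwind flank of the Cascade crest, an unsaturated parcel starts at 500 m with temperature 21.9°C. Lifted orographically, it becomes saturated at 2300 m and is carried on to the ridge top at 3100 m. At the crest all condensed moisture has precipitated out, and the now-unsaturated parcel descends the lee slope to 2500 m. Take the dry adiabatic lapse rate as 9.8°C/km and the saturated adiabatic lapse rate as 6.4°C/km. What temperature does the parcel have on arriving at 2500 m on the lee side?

5.02°C

From 500 m to 2300 m (dry): cools by 9.8 × 1.8 = 17.64°C, giving 4.26°C.
From 2300 m to 3100 m (saturated): cools by 6.4 × 0.8 = 5.12°C, giving -0.86°C.
From 3100 m to 2500 m (dry descent): warms by 9.8 × 0.6 = 5.88°C, giving 5.02°C.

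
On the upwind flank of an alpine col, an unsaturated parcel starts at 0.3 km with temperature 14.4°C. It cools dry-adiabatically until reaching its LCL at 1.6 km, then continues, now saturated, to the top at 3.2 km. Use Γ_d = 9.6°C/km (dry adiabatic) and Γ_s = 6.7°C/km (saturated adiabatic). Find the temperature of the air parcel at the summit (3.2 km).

Dry to 1600 m: -9.6 × 1.3 km = -12.48°C, so T = 1.92°C.
Saturated to 3200 m: -6.7 × 1.6 km = -10.72°C, so T = -8.8°C.

-8.8°C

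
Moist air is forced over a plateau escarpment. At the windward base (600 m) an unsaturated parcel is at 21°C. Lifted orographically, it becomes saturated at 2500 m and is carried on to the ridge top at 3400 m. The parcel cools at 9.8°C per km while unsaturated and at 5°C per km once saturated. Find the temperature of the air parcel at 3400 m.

600–2500 m, dry: Δz = 1.9 km ⇒ ΔT = -18.62°C; T = 2.38°C
2500–3400 m, saturated: Δz = 0.9 km ⇒ ΔT = -4.5°C; T = -2.12°C

-2.12°C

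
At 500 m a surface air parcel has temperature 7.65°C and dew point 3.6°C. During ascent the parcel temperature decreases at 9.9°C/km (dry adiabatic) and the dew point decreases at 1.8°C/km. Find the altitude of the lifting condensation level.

1000 m

T and T_d converge at 9.9 − 1.8 = 8.1°C per km
Height above start = (7.65 − 3.6) / 8.1 = 0.5 km
LCL altitude = 500 m + 500 m = 1000 m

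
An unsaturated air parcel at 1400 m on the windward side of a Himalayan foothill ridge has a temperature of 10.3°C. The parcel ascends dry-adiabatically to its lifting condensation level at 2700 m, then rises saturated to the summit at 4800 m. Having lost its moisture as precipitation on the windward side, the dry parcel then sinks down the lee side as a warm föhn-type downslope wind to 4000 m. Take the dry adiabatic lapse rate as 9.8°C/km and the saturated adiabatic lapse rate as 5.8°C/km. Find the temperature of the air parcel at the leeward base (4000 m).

1400 → 2700 m (dry, 9.8°C/km): ΔT = -9.8 × 1.3 = -12.74°C → T = -2.44°C
2700 → 4800 m (saturated, 5.8°C/km): ΔT = -5.8 × 2.1 = -12.18°C → T = -14.62°C
4800 → 4000 m (dry descent, 9.8°C/km): ΔT = +9.8 × 0.8 = +7.84°C → T = -6.78°C

-6.78°C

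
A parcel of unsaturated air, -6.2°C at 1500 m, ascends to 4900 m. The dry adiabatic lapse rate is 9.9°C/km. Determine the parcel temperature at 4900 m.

-39.86°C

Dry adiabatic to 4900 m: -9.9 × 3.4 km = -33.66°C, so T = -39.86°C.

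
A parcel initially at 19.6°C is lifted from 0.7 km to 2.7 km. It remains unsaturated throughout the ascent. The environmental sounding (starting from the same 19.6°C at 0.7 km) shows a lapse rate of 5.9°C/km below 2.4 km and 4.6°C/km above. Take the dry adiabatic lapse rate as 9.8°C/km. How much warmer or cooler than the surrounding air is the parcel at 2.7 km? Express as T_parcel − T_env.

-8.19°C (parcel cooler than environment)

Parcel:
  From 700 m to 2700 m (dry): cools by 9.8 × 2 = 19.6°C, giving 0°C.
Environment:
  From 700 m to 2400 m (environment, lower layer): cools by 5.9 × 1.7 = 10.03°C, giving 9.57°C.
  From 2400 m to 2700 m (environment, upper layer): cools by 4.6 × 0.3 = 1.38°C, giving 8.19°C.
T_parcel − T_env = 0 − 8.19 = -8.19°C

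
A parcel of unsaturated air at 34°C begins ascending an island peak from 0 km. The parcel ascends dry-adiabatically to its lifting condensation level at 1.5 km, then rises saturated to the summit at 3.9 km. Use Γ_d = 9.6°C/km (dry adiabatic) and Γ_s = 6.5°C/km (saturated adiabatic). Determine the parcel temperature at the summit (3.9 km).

0–1500 m, dry: Δz = 1.5 km ⇒ ΔT = -14.4°C; T = 19.6°C
1500–3900 m, saturated: Δz = 2.4 km ⇒ ΔT = -15.6°C; T = 4°C

4°C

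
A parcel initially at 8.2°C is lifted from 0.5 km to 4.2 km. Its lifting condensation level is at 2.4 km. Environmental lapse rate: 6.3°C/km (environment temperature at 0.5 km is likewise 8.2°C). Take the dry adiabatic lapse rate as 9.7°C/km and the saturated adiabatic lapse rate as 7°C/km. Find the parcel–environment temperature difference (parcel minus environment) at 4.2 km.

Parcel:
  500–2400 m, dry: Δz = 1.9 km ⇒ ΔT = -18.43°C; T = -10.23°C
  2400–4200 m, saturated: Δz = 1.8 km ⇒ ΔT = -12.6°C; T = -22.83°C
Environment:
  500–4200 m, environment: Δz = 3.7 km ⇒ ΔT = -23.31°C; T = -15.11°C
T_parcel − T_env = -22.83 − (-15.11) = -7.72°C

-7.72°C (parcel cooler than environment)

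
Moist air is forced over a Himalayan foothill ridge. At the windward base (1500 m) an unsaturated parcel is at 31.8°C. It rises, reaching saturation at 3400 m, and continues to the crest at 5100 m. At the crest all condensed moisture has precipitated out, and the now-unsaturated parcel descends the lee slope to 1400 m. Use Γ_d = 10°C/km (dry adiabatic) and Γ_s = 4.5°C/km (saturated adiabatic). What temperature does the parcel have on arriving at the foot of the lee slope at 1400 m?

1500–3400 m, dry: Δz = 1.9 km ⇒ ΔT = -19°C; T = 12.8°C
3400–5100 m, saturated: Δz = 1.7 km ⇒ ΔT = -7.65°C; T = 5.15°C
5100–1400 m, dry descent: Δz = 3.7 km ⇒ ΔT = +37°C; T = 42.15°C

42.15°C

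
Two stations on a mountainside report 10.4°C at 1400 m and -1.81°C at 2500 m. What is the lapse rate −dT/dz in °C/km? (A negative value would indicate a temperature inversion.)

11.1°C/km

Γ = −ΔT/Δz = (10.4 − (-1.81)) / (2500 − 1400) m
  = 12.21°C / 1.1 km = 11.1°C/km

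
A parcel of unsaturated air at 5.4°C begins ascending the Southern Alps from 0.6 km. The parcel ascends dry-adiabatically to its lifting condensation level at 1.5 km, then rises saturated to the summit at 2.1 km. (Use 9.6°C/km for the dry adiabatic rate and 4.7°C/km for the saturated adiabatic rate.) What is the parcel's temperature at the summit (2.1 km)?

-6.06°C

600 → 1500 m (dry, 9.6°C/km): ΔT = -9.6 × 0.9 = -8.64°C → T = -3.24°C
1500 → 2100 m (saturated, 4.7°C/km): ΔT = -4.7 × 0.6 = -2.82°C → T = -6.06°C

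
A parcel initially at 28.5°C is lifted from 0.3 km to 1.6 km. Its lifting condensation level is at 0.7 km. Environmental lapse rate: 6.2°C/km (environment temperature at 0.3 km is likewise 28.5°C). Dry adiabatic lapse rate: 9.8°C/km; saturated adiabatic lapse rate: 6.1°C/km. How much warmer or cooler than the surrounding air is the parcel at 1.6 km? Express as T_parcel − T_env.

Parcel:
  300 → 700 m (dry, 9.8°C/km): ΔT = -9.8 × 0.4 = -3.92°C → T = 24.58°C
  700 → 1600 m (saturated, 6.1°C/km): ΔT = -6.1 × 0.9 = -5.49°C → T = 19.09°C
Environment:
  300 → 1600 m (environment, 6.2°C/km): ΔT = -6.2 × 1.3 = -8.06°C → T = 20.44°C
T_parcel − T_env = 19.09 − 20.44 = -1.35°C

-1.35°C (parcel cooler than environment)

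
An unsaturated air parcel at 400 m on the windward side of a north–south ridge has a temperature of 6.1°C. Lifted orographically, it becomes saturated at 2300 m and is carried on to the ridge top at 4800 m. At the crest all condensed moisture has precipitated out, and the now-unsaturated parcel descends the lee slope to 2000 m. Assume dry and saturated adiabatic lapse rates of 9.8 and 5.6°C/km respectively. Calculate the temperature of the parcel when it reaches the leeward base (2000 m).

400 → 2300 m (dry, 9.8°C/km): ΔT = -9.8 × 1.9 = -18.62°C → T = -12.52°C
2300 → 4800 m (saturated, 5.6°C/km): ΔT = -5.6 × 2.5 = -14°C → T = -26.52°C
4800 → 2000 m (dry descent, 9.8°C/km): ΔT = +9.8 × 2.8 = +27.44°C → T = 0.92°C

0.92°C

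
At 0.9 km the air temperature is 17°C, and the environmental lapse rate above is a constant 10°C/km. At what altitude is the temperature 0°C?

Height above start = (17 − 0) / 10 = 1.7 km
Altitude = 900 m + 1700 m = 2600 m

2.6 km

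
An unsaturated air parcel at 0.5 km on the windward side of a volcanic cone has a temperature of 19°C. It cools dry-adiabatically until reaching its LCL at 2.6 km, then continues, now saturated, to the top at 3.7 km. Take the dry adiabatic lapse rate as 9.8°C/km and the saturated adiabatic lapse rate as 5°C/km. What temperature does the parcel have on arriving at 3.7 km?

Dry to 2600 m: -9.8 × 2.1 km = -20.58°C, so T = -1.58°C.
Saturated to 3700 m: -5 × 1.1 km = -5.5°C, so T = -7.08°C.

-7.08°C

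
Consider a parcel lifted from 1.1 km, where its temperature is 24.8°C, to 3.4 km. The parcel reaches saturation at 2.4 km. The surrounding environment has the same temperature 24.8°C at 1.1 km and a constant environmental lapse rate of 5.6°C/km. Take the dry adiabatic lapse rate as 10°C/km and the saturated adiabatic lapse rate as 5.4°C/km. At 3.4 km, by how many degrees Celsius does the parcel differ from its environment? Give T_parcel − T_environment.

-5.52°C (parcel cooler than environment)

Parcel:
  1100 → 2400 m (dry, 10°C/km): ΔT = -10 × 1.3 = -13°C → T = 11.8°C
  2400 → 3400 m (saturated, 5.4°C/km): ΔT = -5.4 × 1 = -5.4°C → T = 6.4°C
Environment:
  1100 → 3400 m (environment, 5.6°C/km): ΔT = -5.6 × 2.3 = -12.88°C → T = 11.92°C
T_parcel − T_env = 6.4 − 11.92 = -5.52°C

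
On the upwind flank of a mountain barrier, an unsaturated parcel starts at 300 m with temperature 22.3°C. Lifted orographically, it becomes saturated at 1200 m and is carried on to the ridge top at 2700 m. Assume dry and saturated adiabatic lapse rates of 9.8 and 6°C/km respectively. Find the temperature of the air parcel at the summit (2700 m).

4.48°C

From 300 m to 1200 m (dry): cools by 9.8 × 0.9 = 8.82°C, giving 13.48°C.
From 1200 m to 2700 m (saturated): cools by 6 × 1.5 = 9°C, giving 4.48°C.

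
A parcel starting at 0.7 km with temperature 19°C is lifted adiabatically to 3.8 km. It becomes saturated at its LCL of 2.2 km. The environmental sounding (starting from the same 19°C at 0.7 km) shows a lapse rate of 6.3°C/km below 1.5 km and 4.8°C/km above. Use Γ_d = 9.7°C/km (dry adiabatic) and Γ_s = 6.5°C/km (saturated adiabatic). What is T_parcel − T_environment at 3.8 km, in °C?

-8.87°C (parcel cooler than environment)

Parcel:
  From 700 m to 2200 m (dry): cools by 9.7 × 1.5 = 14.55°C, giving 4.45°C.
  From 2200 m to 3800 m (saturated): cools by 6.5 × 1.6 = 10.4°C, giving -5.95°C.
Environment:
  From 700 m to 1500 m (environment, lower layer): cools by 6.3 × 0.8 = 5.04°C, giving 13.96°C.
  From 1500 m to 3800 m (environment, upper layer): cools by 4.8 × 2.3 = 11.04°C, giving 2.92°C.
T_parcel − T_env = -5.95 − 2.92 = -8.87°C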